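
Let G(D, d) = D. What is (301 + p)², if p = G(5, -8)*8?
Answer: 116281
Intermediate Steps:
p = 40 (p = 5*8 = 40)
(301 + p)² = (301 + 40)² = 341² = 116281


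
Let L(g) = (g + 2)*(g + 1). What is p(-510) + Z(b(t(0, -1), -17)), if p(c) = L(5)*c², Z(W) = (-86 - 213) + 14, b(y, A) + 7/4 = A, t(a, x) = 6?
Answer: 10923915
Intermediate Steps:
b(y, A) = -7/4 + A
L(g) = (1 + g)*(2 + g) (L(g) = (2 + g)*(1 + g) = (1 + g)*(2 + g))
Z(W) = -285 (Z(W) = -299 + 14 = -285)
p(c) = 42*c² (p(c) = (2 + 5² + 3*5)*c² = (2 + 25 + 15)*c² = 42*c²)
p(-510) + Z(b(t(0, -1), -17)) = 42*(-510)² - 285 = 42*260100 - 285 = 10924200 - 285 = 10923915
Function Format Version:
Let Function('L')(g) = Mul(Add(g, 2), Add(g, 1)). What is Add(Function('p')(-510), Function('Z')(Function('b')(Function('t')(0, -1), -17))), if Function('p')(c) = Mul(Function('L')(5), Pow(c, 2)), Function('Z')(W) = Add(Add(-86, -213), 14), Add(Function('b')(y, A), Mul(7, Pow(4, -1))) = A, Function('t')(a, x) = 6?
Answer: 10923915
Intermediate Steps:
Function('b')(y, A) = Add(Rational(-7, 4), A)
Function('L')(g) = Mul(Add(1, g), Add(2, g)) (Function('L')(g) = Mul(Add(2, g), Add(1, g)) = Mul(Add(1, g), Add(2, g)))
Function('Z')(W) = -285 (Function('Z')(W) = Add(-299, 14) = -285)
Function('p')(c) = Mul(42, Pow(c, 2)) (Function('p')(c) = Mul(Add(2, Pow(5, 2), Mul(3, 5)), Pow(c, 2)) = Mul(Add(2, 25, 15), Pow(c, 2)) = Mul(42, Pow(c, 2)))
Add(Function('p')(-510), Function('Z')(Function('b')(Function('t')(0, -1), -17))) = Add(Mul(42, Pow(-510, 2)), -285) = Add(Mul(42, 260100), -285) = Add(10924200, -285) = 10923915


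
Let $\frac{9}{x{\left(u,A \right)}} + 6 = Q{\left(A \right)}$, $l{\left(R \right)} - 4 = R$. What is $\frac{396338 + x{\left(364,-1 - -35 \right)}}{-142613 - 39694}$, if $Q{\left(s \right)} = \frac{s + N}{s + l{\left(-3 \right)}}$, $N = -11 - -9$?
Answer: $- \frac{70547849}{32450646} \approx -2.174$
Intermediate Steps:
$l{\left(R \right)} = 4 + R$
$N = -2$ ($N = -11 + 9 = -2$)
$Q{\left(s \right)} = \frac{-2 + s}{1 + s}$ ($Q{\left(s \right)} = \frac{s - 2}{s + \left(4 - 3\right)} = \frac{-2 + s}{s + 1} = \frac{-2 + s}{1 + s}$)
$x{\left(u,A \right)} = \frac{9}{-6 + \frac{-2 + A}{1 + A}}$
$\frac{396338 + x{\left(364,-1 - -35 \right)}}{-142613 - 39694} = \frac{396338 + \frac{9 \left(1 - -34\right)}{-8 - 5 \left(-1 - -35\right)}}{-142613 - 39694} = \frac{396338 + \frac{9 \left(1 + \left(-1 + 35\right)\right)}{-8 - 5 \left(-1 + 35\right)}}{-182307} = \left(396338 + \frac{9 \left(1 + 34\right)}{-8 - 170}\right) \left(- \frac{1}{182307}\right) = \left(396338 + 9 \frac{1}{-8 - 170} \cdot 35\right) \left(- \frac{1}{182307}\right) = \left(396338 + 9 \frac{1}{-178} \cdot 35\right) \left(- \frac{1}{182307}\right) = \left(396338 + 9 \left(- \frac{1}{178}\right) 35\right) \left(- \frac{1}{182307}\right) = \left(396338 - \frac{315}{178}\right) \left(- \frac{1}{182307}\right) = \frac{70547849}{178} \left(- \frac{1}{182307}\right) = - \frac{70547849}{32450646}$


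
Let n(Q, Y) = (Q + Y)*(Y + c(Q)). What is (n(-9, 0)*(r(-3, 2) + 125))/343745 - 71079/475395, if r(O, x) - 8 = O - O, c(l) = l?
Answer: -1287441368/10894310285 ≈ -0.11818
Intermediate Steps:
r(O, x) = 8 (r(O, x) = 8 + (O - O) = 8 + 0 = 8)
n(Q, Y) = (Q + Y)**2 (n(Q, Y) = (Q + Y)*(Y + Q) = (Q + Y)*(Q + Y) = (Q + Y)**2)
(n(-9, 0)*(r(-3, 2) + 125))/343745 - 71079/475395 = (((-9)**2 + 0**2 + 2*(-9)*0)*(8 + 125))/343745 - 71079/475395 = ((81 + 0 + 0)*133)*(1/343745) - 71079*1/475395 = (81*133)*(1/343745) - 23693/158465 = 10773*(1/343745) - 23693/158465 = 10773/343745 - 23693/158465 = -1287441368/10894310285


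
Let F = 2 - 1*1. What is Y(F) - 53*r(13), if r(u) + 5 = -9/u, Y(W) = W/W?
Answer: 3935/13 ≈ 302.69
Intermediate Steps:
F = 1 (F = 2 - 1 = 1)
Y(W) = 1
r(u) = -5 - 9/u
Y(F) - 53*r(13) = 1 - 53*(-5 - 9/13) = 1 - 53*(-74/13) = 1 + 3922/13 = 3935/13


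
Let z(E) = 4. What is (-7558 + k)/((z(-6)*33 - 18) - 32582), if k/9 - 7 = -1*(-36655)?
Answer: -80600/8117 ≈ -9.9298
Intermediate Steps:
k = 329958 (k = 63 + 9*(-1*(-36655)) = 63 + 9*36655 = 63 + 329895 = 329958)
(-7558 + k)/((z(-6)*33 - 18) - 32582) = (-7558 + 329958)/((4*33 - 18) - 32582) = 322400/((132 - 18) - 32582) = 322400/(114 - 32582) = 322400/(-32468) = 322400*(-1/32468) = -80600/8117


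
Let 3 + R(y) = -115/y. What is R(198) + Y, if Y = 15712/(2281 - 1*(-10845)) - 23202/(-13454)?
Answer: -5762888759/8741561598 ≈ -0.65925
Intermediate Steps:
R(y) = -3 - 115/y
Y = 128984675/44149301 (Y = 15712/(2281 + 10845) - 23202*(-1/13454) = 15712/13126 + 11601/6727 = 15712*(1/13126) + 11601/6727 = 7856/6563 + 11601/6727 = 128984675/44149301 ≈ 2.9216)
R(198) + Y = (-3 - 115/198) + 128984675/44149301 = -709/198 + 128984675/44149301 = -5762888759/8741561598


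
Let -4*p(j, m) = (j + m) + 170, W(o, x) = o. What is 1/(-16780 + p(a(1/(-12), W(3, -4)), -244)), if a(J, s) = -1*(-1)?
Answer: -4/67047 ≈ -5.9660e-5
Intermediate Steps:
a(J, s) = 1
p(j, m) = -85/2 - j/4 - m/4 (p(j, m) = -((j + m) + 170)/4 = -(170 + j + m)/4 = -85/2 - j/4 - m/4)
1/(-16780 + p(a(1/(-12), W(3, -4)), -244)) = 1/(-16780 + (-85/2 - ¼*1 - ¼*(-244))) = 1/(-16780 + (-85/2 - ¼ + 61)) = 1/(-16780 + 73/4) = 1/(-67047/4) = -4/67047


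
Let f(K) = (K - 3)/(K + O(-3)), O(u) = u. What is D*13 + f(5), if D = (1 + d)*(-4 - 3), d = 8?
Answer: -818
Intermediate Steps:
D = -63 (D = (1 + 8)*(-4 - 3) = 9*(-7) = -63)
f(K) = 1 (f(K) = (K - 3)/(K - 3) = (-3 + K)/(-3 + K) = 1)
D*13 + f(5) = -63*13 + 1 = -819 + 1 = -818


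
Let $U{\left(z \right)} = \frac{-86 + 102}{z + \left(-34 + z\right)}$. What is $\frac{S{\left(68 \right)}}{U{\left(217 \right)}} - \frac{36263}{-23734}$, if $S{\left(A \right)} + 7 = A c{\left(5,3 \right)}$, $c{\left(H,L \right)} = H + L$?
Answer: $\frac{318665213}{23734} \approx 13427.0$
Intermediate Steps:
$U{\left(z \right)} = \frac{16}{-34 + 2 z}$
$S{\left(A \right)} = -7 + 8 A$ ($S{\left(A \right)} = -7 + A \left(5 + 3\right) = -7 + A 8 = -7 + 8 A$)
$\frac{S{\left(68 \right)}}{U{\left(217 \right)}} - \frac{36263}{-23734} = \frac{-7 + 8 \cdot 68}{8 \frac{1}{-17 + 217}} - \frac{36263}{-23734} = \frac{-7 + 544}{8 \cdot \frac{1}{200}} - - \frac{36263}{23734} = \frac{537}{8 \cdot \frac{1}{200}} + \frac{36263}{23734} = 537 \frac{1}{\frac{1}{25}} + \frac{36263}{23734} = 537 \cdot 25 + \frac{36263}{23734} = 13425 + \frac{36263}{23734} = \frac{318665213}{23734}$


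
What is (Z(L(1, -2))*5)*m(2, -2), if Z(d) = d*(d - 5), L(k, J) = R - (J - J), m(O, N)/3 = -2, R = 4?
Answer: 120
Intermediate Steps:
m(O, N) = -6 (m(O, N) = 3*(-2) = -6)
L(k, J) = 4 (L(k, J) = 4 - (J - J) = 4 - 1*0 = 4 + 0 = 4)
Z(d) = d*(-5 + d)
(Z(L(1, -2))*5)*m(2, -2) = ((4*(-5 + 4))*5)*(-6) = ((4*(-1))*5)*(-6) = -4*5*(-6) = -20*(-6) = 120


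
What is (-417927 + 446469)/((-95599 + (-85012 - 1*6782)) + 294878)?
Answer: 28542/107485 ≈ 0.26554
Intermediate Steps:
(-417927 + 446469)/((-95599 + (-85012 - 1*6782)) + 294878) = 28542/((-95599 + (-85012 - 6782)) + 294878) = 28542/((-95599 - 91794) + 294878) = 28542/(-187393 + 294878) = 28542/107485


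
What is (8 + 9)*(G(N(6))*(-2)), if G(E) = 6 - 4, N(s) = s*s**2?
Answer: -68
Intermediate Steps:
N(s) = s**3
G(E) = 2
(8 + 9)*(G(N(6))*(-2)) = (8 + 9)*(2*(-2)) = 17*(-4) = -68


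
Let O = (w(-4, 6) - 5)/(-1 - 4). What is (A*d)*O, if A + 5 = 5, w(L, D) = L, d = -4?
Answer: 0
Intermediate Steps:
O = 9/5 (O = (-4 - 5)/(-1 - 4) = -9/(-5) = -9*(-1/5) = 9/5 ≈ 1.8000)
A = 0 (A = -5 + 5 = 0)
(A*d)*O = (0*(-4))*(9/5) = 0*(9/5) = 0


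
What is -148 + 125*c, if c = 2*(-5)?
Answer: -1398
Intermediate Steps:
c = -10
-148 + 125*c = -148 + 125*(-10) = -148 - 1250 = -1398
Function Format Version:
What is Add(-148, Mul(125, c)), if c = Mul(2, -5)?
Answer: -1398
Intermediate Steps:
c = -10
Add(-148, Mul(125, c)) = Add(-148, Mul(125, -10)) = Add(-148, -1250) = -1398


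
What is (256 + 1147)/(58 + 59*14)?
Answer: 1403/884 ≈ 1.5871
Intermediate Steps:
(256 + 1147)/(58 + 59*14) = 1403/(58 + 826) = 1403/884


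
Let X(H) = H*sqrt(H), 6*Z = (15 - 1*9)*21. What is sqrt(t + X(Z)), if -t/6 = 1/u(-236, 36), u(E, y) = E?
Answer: sqrt(354 + 292404*sqrt(21))/118 ≈ 9.8112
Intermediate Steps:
Z = 21 (Z = ((15 - 1*9)*21)/6 = ((15 - 9)*21)/6 = (6*21)/6 = (1/6)*126 = 21)
X(H) = H**(3/2)
t = 3/118 (t = -6/(-236) = -6*(-1/236) = 3/118 ≈ 0.025424)
sqrt(t + X(Z)) = sqrt(3/118 + 21**(3/2)) = sqrt(3/118 + 21*sqrt(21))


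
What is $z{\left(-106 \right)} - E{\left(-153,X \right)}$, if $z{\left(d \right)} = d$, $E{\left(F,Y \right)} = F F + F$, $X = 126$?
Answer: $-23362$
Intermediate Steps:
$E{\left(F,Y \right)} = F + F^{2}$ ($E{\left(F,Y \right)} = F^{2} + F = F + F^{2}$)
$z{\left(-106 \right)} - E{\left(-153,X \right)} = -106 - - 153 \left(1 - 153\right) = -106 - \left(-153\right) \left(-152\right) = -106 - 23256 = -23362$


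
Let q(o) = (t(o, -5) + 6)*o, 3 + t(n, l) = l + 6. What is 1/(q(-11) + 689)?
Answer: 1/645 ≈ 0.0015504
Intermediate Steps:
t(n, l) = 3 + l (t(n, l) = -3 + (l + 6) = -3 + (6 + l) = 3 + l)
q(o) = 4*o (q(o) = ((3 - 5) + 6)*o = (-2 + 6)*o = 4*o)
1/(q(-11) + 689) = 1/(4*(-11) + 689) = 1/(-44 + 689) = 1/645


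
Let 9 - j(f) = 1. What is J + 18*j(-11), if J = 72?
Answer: 216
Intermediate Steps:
j(f) = 8 (j(f) = 9 - 1*1 = 9 - 1 = 8)
J + 18*j(-11) = 72 + 18*8 = 72 + 144 = 216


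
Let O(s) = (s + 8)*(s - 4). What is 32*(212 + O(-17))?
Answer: 12832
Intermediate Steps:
O(s) = (-4 + s)*(8 + s) (O(s) = (8 + s)*(-4 + s) = (-4 + s)*(8 + s))
32*(212 + O(-17)) = 32*(212 + (-32 + (-17)**2 + 4*(-17))) = 32*(212 + (-32 + 289 - 68)) = 32*(212 + 189) = 32*401 = 12832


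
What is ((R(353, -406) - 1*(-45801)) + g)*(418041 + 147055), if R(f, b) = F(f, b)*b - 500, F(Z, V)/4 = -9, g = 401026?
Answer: 260477045528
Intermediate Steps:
F(Z, V) = -36 (F(Z, V) = 4*(-9) = -36)
R(f, b) = -500 - 36*b (R(f, b) = -36*b - 500 = -500 - 36*b)
((R(353, -406) - 1*(-45801)) + g)*(418041 + 147055) = (((-500 - 36*(-406)) - 1*(-45801)) + 401026)*(418041 + 147055) = (((-500 + 14616) + 45801) + 401026)*565096 = ((14116 + 45801) + 401026)*565096 = (59917 + 401026)*565096 = 460943*565096 = 260477045528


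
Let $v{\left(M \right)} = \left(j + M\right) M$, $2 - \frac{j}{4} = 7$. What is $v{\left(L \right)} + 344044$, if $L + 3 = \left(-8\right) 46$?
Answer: $489105$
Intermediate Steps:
$j = -20$ ($j = 8 - 28 = -20$)
$L = -371$ ($L = -3 - 368 = -371$)
$v{\left(M \right)} = M \left(-20 + M\right)$ ($v{\left(M \right)} = \left(-20 + M\right) M = M \left(-20 + M\right)$)
$v{\left(L \right)} + 344044 = - 371 \left(-20 - 371\right) + 344044 = \left(-371\right) \left(-391\right) + 344044 = 145061 + 344044 = 489105$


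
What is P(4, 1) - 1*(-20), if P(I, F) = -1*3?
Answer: 17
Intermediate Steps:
P(I, F) = -3
P(4, 1) - 1*(-20) = -3 - 1*(-20) = -3 + 20 = 17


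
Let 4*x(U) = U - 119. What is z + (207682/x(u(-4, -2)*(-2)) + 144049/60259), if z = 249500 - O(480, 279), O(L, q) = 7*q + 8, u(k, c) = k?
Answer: 1605683389598/6688749 ≈ 2.4006e+5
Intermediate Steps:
O(L, q) = 8 + 7*q
x(U) = -119/4 + U/4 (x(U) = (U - 119)/4 = (-119 + U)/4 = -119/4 + U/4)
z = 247539 (z = 249500 - (8 + 7*279) = 249500 - (8 + 1953) = 249500 - 1*1961 = 249500 - 1961 = 247539)
z + (207682/x(u(-4, -2)*(-2)) + 144049/60259) = 247539 + (207682/(-119/4 + (-4*(-2))/4) + 144049/60259) = 247539 + (207682/(-119/4 + (¼)*8) + 144049*(1/60259)) = 247539 + (207682/(-119/4 + 2) + 144049/60259) = 247539 + (207682/(-111/4) + 144049/60259) = 247539 + (207682*(-4/111) + 144049/60259) = 247539 + (-830728/111 + 144049/60259) = 247539 - 50042849113/6688749 = 1605683389598/6688749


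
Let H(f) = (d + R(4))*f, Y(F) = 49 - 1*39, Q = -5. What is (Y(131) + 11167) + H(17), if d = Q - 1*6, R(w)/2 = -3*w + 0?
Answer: 10582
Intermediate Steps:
Y(F) = 10 (Y(F) = 49 - 39 = 10)
R(w) = -6*w (R(w) = 2*(-3*w + 0) = 2*(-3*w) = -6*w)
d = -11 (d = -5 - 1*6 = -5 - 6 = -11)
H(f) = -35*f (H(f) = (-11 - 6*4)*f = (-11 - 24)*f = -35*f)
(Y(131) + 11167) + H(17) = (10 + 11167) - 35*17 = 11177 - 595 = 10582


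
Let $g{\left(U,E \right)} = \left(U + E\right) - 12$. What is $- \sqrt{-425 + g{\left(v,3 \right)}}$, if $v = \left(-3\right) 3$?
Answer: $- i \sqrt{443} \approx - 21.048 i$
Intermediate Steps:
$v = -9$
$g{\left(U,E \right)} = -12 + E + U$ ($g{\left(U,E \right)} = \left(E + U\right) - 12 = -12 + E + U$)
$- \sqrt{-425 + g{\left(v,3 \right)}} = - \sqrt{-425 - 18} = - \sqrt{-443} = - i \sqrt{443}$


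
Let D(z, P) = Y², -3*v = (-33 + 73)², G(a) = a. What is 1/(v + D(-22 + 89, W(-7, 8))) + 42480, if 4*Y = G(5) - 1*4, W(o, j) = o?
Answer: 1087360512/25597 ≈ 42480.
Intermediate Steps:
v = -1600/3 (v = -(-33 + 73)²/3 = -⅓*40² = -⅓*1600 = -1600/3 ≈ -533.33)
Y = ¼ (Y = (5 - 1*4)/4 = (5 - 4)/4 = (¼)*1 = ¼ ≈ 0.25000)
D(z, P) = 1/16 (D(z, P) = (¼)² = 1/16)
1/(v + D(-22 + 89, W(-7, 8))) + 42480 = 1/(-1600/3 + 1/16) + 42480 = 1/(-25597/48) + 42480 = -48/25597 + 42480 = 1087360512/25597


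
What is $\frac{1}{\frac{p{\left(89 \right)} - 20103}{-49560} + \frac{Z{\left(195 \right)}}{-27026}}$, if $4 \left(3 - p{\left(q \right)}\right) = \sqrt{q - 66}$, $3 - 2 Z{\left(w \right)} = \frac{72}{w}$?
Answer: $\frac{491796546223950938880}{199433500048924908001} - \frac{6117606620492640 \sqrt{23}}{199433500048924908001} \approx 2.4658$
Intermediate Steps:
$Z{\left(w \right)} = \frac{3}{2} - \frac{36}{w}$ ($Z{\left(w \right)} = \frac{3}{2} - \frac{72 \frac{1}{w}}{2} = \frac{3}{2} - \frac{36}{w}$)
$p{\left(q \right)} = 3 - \frac{\sqrt{-66 + q}}{4}$ ($p{\left(q \right)} = 3 - \frac{\sqrt{q - 66}}{4} = 3 - \frac{\sqrt{-66 + q}}{4}$)
$\frac{1}{\frac{p{\left(89 \right)} - 20103}{-49560} + \frac{Z{\left(195 \right)}}{-27026}} = \frac{1}{\frac{\left(3 - \frac{\sqrt{-66 + 89}}{4}\right) - 20103}{-49560} + \frac{\frac{3}{2} - \frac{36}{195}}{-27026}} = \frac{1}{\left(\left(3 - \frac{\sqrt{23}}{4}\right) - 20103\right) \left(- \frac{1}{49560}\right) + \left(\frac{3}{2} - \frac{12}{65}\right) \left(- \frac{1}{27026}\right)} = \frac{1}{\left(-20100 - \frac{\sqrt{23}}{4}\right) \left(- \frac{1}{49560}\right) + \left(\frac{3}{2} - \frac{12}{65}\right) \left(- \frac{1}{27026}\right)} = \frac{1}{\left(\frac{335}{826} + \frac{\sqrt{23}}{198240}\right) + \frac{171}{130} \left(- \frac{1}{27026}\right)} = \frac{1}{\left(\frac{335}{826} + \frac{\sqrt{23}}{198240}\right) - \frac{171}{3513380}} = \frac{1}{\frac{588420527}{1451025940} + \frac{\sqrt{23}}{198240}}$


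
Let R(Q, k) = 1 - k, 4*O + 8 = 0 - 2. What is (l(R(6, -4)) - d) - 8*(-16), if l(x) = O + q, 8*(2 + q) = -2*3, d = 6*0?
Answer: 491/4 ≈ 122.75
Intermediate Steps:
d = 0
q = -11/4 (q = -2 + (-2*3)/8 = -2 + (⅛)*(-6) = -2 - ¾ = -11/4 ≈ -2.7500)
O = -5/2 (O = -2 + (0 - 2)/4 = -2 + (¼)*(-2) = -2 - ½ = -5/2 ≈ -2.5000)
l(x) = -21/4 (l(x) = -5/2 - 11/4 = -21/4)
(l(R(6, -4)) - d) - 8*(-16) = (-21/4 - 1*0) - 8*(-16) = (-21/4 + 0) + 128 = -21/4 + 128 = 491/4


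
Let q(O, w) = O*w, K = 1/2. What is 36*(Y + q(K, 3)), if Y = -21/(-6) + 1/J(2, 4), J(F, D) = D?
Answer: 189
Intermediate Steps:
K = 1/2 (K = 1*(1/2) = 1/2 ≈ 0.50000)
Y = 15/4 (Y = -21/(-6) + 1/4 = -21*(-1/6) + 1*(1/4) = 7/2 + 1/4 = 15/4 ≈ 3.7500)
36*(Y + q(K, 3)) = 36*(15/4 + (1/2)*3) = 36*(15/4 + 3/2) = 36*(21/4) = 189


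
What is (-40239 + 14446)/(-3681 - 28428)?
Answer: 25793/32109 ≈ 0.80330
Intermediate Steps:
(-40239 + 14446)/(-3681 - 28428) = -25793/(-32109) = -25793*(-1/32109) = 25793/32109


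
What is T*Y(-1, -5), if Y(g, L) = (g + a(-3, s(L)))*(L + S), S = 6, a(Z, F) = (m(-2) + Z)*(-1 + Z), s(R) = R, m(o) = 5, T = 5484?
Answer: -49356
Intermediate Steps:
a(Z, F) = (-1 + Z)*(5 + Z) (a(Z, F) = (5 + Z)*(-1 + Z) = (-1 + Z)*(5 + Z))
Y(g, L) = (-8 + g)*(6 + L) (Y(g, L) = (g + (-5 + (-3)**2 + 4*(-3)))*(L + 6) = (g + (-5 + 9 - 12))*(6 + L) = (g - 8)*(6 + L) = (-8 + g)*(6 + L))
T*Y(-1, -5) = 5484*(-48 - 8*(-5) + 6*(-1) - 5*(-1)) = 5484*(-48 + 40 - 6 + 5) = 5484*(-9) = -49356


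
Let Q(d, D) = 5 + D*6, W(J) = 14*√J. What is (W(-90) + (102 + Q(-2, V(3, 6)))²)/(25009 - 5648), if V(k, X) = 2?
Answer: 14161/19361 + 42*I*√10/19361 ≈ 0.73142 + 0.00686*I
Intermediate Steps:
Q(d, D) = 5 + 6*D
(W(-90) + (102 + Q(-2, V(3, 6)))²)/(25009 - 5648) = (14*√(-90) + (102 + (5 + 6*2))²)/(25009 - 5648) = (14*(3*I*√10) + (102 + (5 + 12))²)/19361 = (42*I*√10 + (102 + 17)²)*(1/19361) = (42*I*√10 + 119²)*(1/19361) = (42*I*√10 + 14161)*(1/19361) = (14161 + 42*I*√10)*(1/19361) = 14161/19361 + 42*I*√10/19361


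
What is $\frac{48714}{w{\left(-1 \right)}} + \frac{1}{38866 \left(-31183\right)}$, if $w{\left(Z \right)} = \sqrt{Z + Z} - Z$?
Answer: $\frac{19679781765763}{1211958478} - 16238 i \sqrt{2} \approx 16238.0 - 22964.0 i$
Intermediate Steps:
$w{\left(Z \right)} = - Z + \sqrt{2} \sqrt{Z}$ ($w{\left(Z \right)} = \sqrt{2 Z} - Z = \sqrt{2} \sqrt{Z} - Z = - Z + \sqrt{2} \sqrt{Z}$)
$\frac{48714}{w{\left(-1 \right)}} + \frac{1}{38866 \left(-31183\right)} = \frac{48714}{\left(-1\right) \left(-1\right) + \sqrt{2} \sqrt{-1}} + \frac{1}{38866 \left(-31183\right)} = \frac{48714}{1 + \sqrt{2} i} + \frac{1}{38866} \left(- \frac{1}{31183}\right) = \frac{48714}{1 + i \sqrt{2}} - \frac{1}{1211958478} = - \frac{1}{1211958478} + \frac{48714}{1 + i \sqrt{2}}$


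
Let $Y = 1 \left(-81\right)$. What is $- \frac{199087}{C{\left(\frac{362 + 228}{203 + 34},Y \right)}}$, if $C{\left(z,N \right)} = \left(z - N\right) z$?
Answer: $- \frac{11182517703}{11674330} \approx -957.87$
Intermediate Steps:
$Y = -81$
$C{\left(z,N \right)} = z \left(z - N\right)$
$- \frac{199087}{C{\left(\frac{362 + 228}{203 + 34},Y \right)}} = - \frac{199087}{\frac{362 + 228}{203 + 34} \left(\frac{362 + 228}{203 + 34} - -81\right)} = - \frac{199087}{\frac{590}{237} \left(\frac{590}{237} + 81\right)} = - \frac{199087}{\frac{590}{237} \cdot \frac{19787}{237}} = - \frac{199087}{\frac{11674330}{56169}} = \left(-199087\right) \frac{56169}{11674330} = - \frac{11182517703}{11674330}$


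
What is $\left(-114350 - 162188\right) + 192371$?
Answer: $-84167$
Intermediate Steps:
$\left(-114350 - 162188\right) + 192371 = -276538 + 192371 = -84167$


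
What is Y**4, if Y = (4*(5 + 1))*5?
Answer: 207360000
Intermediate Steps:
Y = 120 (Y = (4*6)*5 = 24*5 = 120)
Y**4 = 120**4 = 207360000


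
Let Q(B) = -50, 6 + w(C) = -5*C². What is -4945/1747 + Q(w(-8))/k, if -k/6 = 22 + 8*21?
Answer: -554995/199158 ≈ -2.7867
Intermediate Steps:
w(C) = -6 - 5*C²
k = -1140 (k = -6*(22 + 8*21) = -6*(22 + 168) = -6*190 = -1140)
-4945/1747 + Q(w(-8))/k = -4945/1747 - 50/(-1140) = -4945*1/1747 - 50*(-1/1140) = -4945/1747 + 5/114 = -554995/199158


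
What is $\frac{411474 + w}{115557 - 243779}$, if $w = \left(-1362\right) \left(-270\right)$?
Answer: $- \frac{6387}{1051} \approx -6.0771$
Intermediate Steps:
$w = 367740$
$\frac{411474 + w}{115557 - 243779} = \frac{411474 + 367740}{115557 - 243779} = \frac{779214}{-128222} = 779214 \left(- \frac{1}{128222}\right) = - \frac{6387}{1051}$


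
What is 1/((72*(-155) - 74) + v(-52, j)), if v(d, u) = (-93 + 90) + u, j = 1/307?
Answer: -307/3449758 ≈ -8.8992e-5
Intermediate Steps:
j = 1/307 ≈ 0.0032573
v(d, u) = -3 + u
1/((72*(-155) - 74) + v(-52, j)) = 1/((72*(-155) - 74) + (-3 + 1/307)) = 1/((-11160 - 74) - 920/307) = 1/(-11234 - 920/307) = 1/(-3449758/307) = -307/3449758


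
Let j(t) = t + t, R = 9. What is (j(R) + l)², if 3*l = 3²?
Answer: 441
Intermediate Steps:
l = 3 (l = (⅓)*3² = (⅓)*9 = 3)
j(t) = 2*t
(j(R) + l)² = (2*9 + 3)² = (18 + 3)² = 21² = 441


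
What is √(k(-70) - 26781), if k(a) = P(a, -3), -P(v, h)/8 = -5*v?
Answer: I*√29581 ≈ 171.99*I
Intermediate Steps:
P(v, h) = 40*v (P(v, h) = -(-40)*v = 40*v)
k(a) = 40*a
√(k(-70) - 26781) = √(40*(-70) - 26781) = √(-2800 - 26781) = √(-29581) = I*√29581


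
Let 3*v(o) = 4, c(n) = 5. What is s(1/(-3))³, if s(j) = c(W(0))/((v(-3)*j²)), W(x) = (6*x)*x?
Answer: 2460375/64 ≈ 38443.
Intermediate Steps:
W(x) = 6*x²
v(o) = 4/3 (v(o) = (⅓)*4 = 4/3)
s(j) = 15/(4*j²) (s(j) = 5/((4*j²/3)) = 5*(3/(4*j²)) = 15/(4*j²))
s(1/(-3))³ = (15/(4*(1/(-3))²))³ = (15/(4*(-⅓)²))³ = ((15/4)*9)³ = (135/4)³ = 2460375/64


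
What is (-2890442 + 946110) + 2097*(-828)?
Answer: -3680648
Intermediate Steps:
(-2890442 + 946110) + 2097*(-828) = -1944332 - 1736316 = -3680648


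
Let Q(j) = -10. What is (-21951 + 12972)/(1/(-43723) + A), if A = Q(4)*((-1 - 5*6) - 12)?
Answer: -130862939/6266963 ≈ -20.881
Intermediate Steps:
A = 430 (A = -10*((-1 - 5*6) - 12) = -10*((-1 - 30) - 12) = -10*(-31 - 12) = -10*(-43) = 430)
(-21951 + 12972)/(1/(-43723) + A) = (-21951 + 12972)/(1/(-43723) + 430) = -8979/(-1/43723 + 430) = -8979/18800889/43723 = -8979*43723/18800889 = -130862939/6266963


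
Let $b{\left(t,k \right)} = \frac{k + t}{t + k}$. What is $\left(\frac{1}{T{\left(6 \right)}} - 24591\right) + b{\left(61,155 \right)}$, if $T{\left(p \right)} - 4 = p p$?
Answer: $- \frac{983599}{40} \approx -24590.0$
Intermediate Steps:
$b{\left(t,k \right)} = 1$ ($b{\left(t,k \right)} = \frac{k + t}{k + t} = 1$)
$T{\left(p \right)} = 4 + p^{2}$ ($T{\left(p \right)} = 4 + p p = 4 + p^{2}$)
$\left(\frac{1}{T{\left(6 \right)}} - 24591\right) + b{\left(61,155 \right)} = \left(\frac{1}{4 + 6^{2}} - 24591\right) + 1 = \left(\frac{1}{4 + 36} - 24591\right) + 1 = \left(\frac{1}{40} - 24591\right) + 1 = - \frac{983639}{40} + 1 = - \frac{983599}{40}$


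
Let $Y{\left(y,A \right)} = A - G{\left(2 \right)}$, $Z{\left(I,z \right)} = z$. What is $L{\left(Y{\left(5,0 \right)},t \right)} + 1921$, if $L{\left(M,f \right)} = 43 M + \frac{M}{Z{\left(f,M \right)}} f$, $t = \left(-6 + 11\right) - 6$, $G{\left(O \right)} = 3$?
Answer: $1791$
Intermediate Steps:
$Y{\left(y,A \right)} = -3 + A$ ($Y{\left(y,A \right)} = A - 3 = -3 + A$)
$t = -1$ ($t = 5 - 6 = -1$)
$L{\left(M,f \right)} = f + 43 M$ ($L{\left(M,f \right)} = 43 M + \frac{M}{M} f = 43 M + 1 f = 43 M + f = f + 43 M$)
$L{\left(Y{\left(5,0 \right)},t \right)} + 1921 = \left(-1 + 43 \left(-3 + 0\right)\right) + 1921 = \left(-1 + 43 \left(-3\right)\right) + 1921 = \left(-1 - 129\right) + 1921 = -130 + 1921 = 1791$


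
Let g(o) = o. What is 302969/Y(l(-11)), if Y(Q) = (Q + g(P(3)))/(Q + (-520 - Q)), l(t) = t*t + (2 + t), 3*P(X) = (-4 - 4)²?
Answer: -11815791/10 ≈ -1.1816e+6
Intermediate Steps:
P(X) = 64/3 (P(X) = (-4 - 4)²/3 = (⅓)*(-8)² = (⅓)*64 = 64/3)
l(t) = 2 + t + t² (l(t) = t² + (2 + t) = 2 + t + t²)
Y(Q) = -8/195 - Q/520 (Y(Q) = (Q + 64/3)/(Q + (-520 - Q)) = (64/3 + Q)/(-520) = (64/3 + Q)*(-1/520) = -8/195 - Q/520)
302969/Y(l(-11)) = 302969/(-8/195 - (2 - 11 + (-11)²)/520) = 302969/(-8/195 - (2 - 11 + 121)/520) = 302969/(-8/195 - 1/520*112) = 302969/(-8/195 - 14/65) = 302969/(-10/39) = 302969*(-39/10) = -11815791/10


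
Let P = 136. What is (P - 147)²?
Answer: 121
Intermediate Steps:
(P - 147)² = (136 - 147)² = (-11)² = 121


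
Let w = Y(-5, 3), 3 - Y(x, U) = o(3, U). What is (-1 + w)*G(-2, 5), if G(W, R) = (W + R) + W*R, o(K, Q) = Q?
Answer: 7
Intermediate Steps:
Y(x, U) = 3 - U
w = 0 (w = 3 - 1*3 = 3 - 3 = 0)
G(W, R) = R + W + R*W (G(W, R) = (R + W) + R*W = R + W + R*W)
(-1 + w)*G(-2, 5) = (-1 + 0)*(5 - 2 + 5*(-2)) = -(5 - 2 - 10) = -1*(-7) = 7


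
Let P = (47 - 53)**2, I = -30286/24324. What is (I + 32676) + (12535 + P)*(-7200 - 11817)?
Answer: -2907083252165/12162 ≈ -2.3903e+8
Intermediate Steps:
I = -15143/12162 (I = -30286*1/24324 = -15143/12162 ≈ -1.2451)
P = 36 (P = (-6)**2 = 36)
(I + 32676) + (12535 + P)*(-7200 - 11817) = (-15143/12162 + 32676) + (12535 + 36)*(-7200 - 11817) = 397390369/12162 + 12571*(-19017) = 397390369/12162 - 239062707 = -2907083252165/12162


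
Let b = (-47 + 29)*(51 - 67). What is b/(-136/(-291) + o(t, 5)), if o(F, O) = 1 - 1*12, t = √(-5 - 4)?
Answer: -83808/3065 ≈ -27.344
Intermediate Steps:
t = 3*I (t = √(-9) = 3*I ≈ 3.0*I)
o(F, O) = -11 (o(F, O) = 1 - 12 = -11)
b = 288 (b = -18*(-16) = 288)
b/(-136/(-291) + o(t, 5)) = 288/(-136/(-291) - 11) = 288/(-136*(-1/291) - 11) = 288/(136/291 - 11) = 288/(-3065/291) = -291/3065*288 = -83808/3065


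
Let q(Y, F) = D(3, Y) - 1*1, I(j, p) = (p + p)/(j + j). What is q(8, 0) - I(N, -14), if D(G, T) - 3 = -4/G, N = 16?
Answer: 37/24 ≈ 1.5417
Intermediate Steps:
I(j, p) = p/j (I(j, p) = (2*p)/((2*j)) = (2*p)*(1/(2*j)) = p/j)
D(G, T) = 3 - 4/G
q(Y, F) = ⅔ (q(Y, F) = (3 - 4/3) - 1*1 = (3 - 4*⅓) - 1 = (3 - 4/3) - 1 = 5/3 - 1 = ⅔)
q(8, 0) - I(N, -14) = ⅔ - (-14)/16 = ⅔ - 1*(-7/8) = ⅔ + 7/8 = 37/24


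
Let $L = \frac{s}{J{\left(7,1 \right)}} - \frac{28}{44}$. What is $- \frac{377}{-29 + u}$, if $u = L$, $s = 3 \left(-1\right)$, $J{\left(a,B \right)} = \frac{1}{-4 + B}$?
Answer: $\frac{4147}{227} \approx 18.269$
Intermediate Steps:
$s = -3$
$L = \frac{92}{11}$ ($L = - \frac{3}{\frac{1}{-4 + 1}} - \frac{28}{44} = - \frac{3}{\frac{1}{-3}} - \frac{7}{11} = - \frac{3}{- \frac{1}{3}} - \frac{7}{11} = \left(-3\right) \left(-3\right) - \frac{7}{11} = 9 - \frac{7}{11} = \frac{92}{11} \approx 8.3636$)
$u = \frac{92}{11} \approx 8.3636$
$- \frac{377}{-29 + u} = - \frac{377}{-29 + \frac{92}{11}} = - \frac{377}{- \frac{227}{11}} = \left(-377\right) \left(- \frac{11}{227}\right) = \frac{4147}{227}$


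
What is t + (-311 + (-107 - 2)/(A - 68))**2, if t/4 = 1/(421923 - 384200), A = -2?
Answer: 2528512988069/26406100 ≈ 95755.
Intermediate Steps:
t = 4/37723 (t = 4/(421923 - 384200) = 4/37723 ≈ 0.00010604)
t + (-311 + (-107 - 2)/(A - 68))**2 = 4/37723 + (-311 + (-107 - 2)/(-2 - 68))**2 = 4/37723 + (-311 - 109/(-70))**2 = 4/37723 + (-311 - 109*(-1/70))**2 = 4/37723 + (-311 + 109/70)**2 = 4/37723 + (-21661/70)**2 = 4/37723 + 469198921/4900 = 2528512988069/26406100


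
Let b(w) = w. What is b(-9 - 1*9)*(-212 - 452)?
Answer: 11952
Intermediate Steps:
b(-9 - 1*9)*(-212 - 452) = (-9 - 1*9)*(-212 - 452) = (-9 - 9)*(-664) = -18*(-664) = 11952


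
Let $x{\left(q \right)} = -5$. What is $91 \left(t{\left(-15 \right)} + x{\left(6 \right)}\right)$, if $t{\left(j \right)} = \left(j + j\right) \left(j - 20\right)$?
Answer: $95095$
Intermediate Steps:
$t{\left(j \right)} = 2 j \left(-20 + j\right)$
$91 \left(t{\left(-15 \right)} + x{\left(6 \right)}\right) = 91 \left(2 \left(-15\right) \left(-20 - 15\right) - 5\right) = 91 \left(2 \left(-15\right) \left(-35\right) - 5\right) = 91 \left(1050 - 5\right) = 91 \cdot 1045 = 95095$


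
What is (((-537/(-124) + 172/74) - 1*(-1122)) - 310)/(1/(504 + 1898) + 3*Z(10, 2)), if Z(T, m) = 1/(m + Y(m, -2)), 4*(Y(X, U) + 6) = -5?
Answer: -31576599523/22024694 ≈ -1433.7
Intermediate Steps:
Y(X, U) = -29/4 (Y(X, U) = -6 + (¼)*(-5) = -6 - 5/4 = -29/4)
Z(T, m) = 1/(-29/4 + m) (Z(T, m) = 1/(m - 29/4) = 1/(-29/4 + m))
(((-537/(-124) + 172/74) - 1*(-1122)) - 310)/(1/(504 + 1898) + 3*Z(10, 2)) = (((-537/(-124) + 172/74) - 1*(-1122)) - 310)/(1/(504 + 1898) + 3*(4/(-29 + 4*2))) = (((-537*(-1/124) + 172*(1/74)) + 1122) - 310)/(1/2402 + 3*(4/(-29 + 8))) = (((537/124 + 86/37) + 1122) - 310)/(1/2402 + 3*(4/(-21))) = ((30533/4588 + 1122) - 310)/(1/2402 + 3*(4*(-1/21))) = (5178269/4588 - 310)/(1/2402 + 3*(-4/21)) = 3755989/(4588*(1/2402 - 4/7)) = 3755989/(4588*(-9601/16814)) = (3755989/4588)*(-16814/9601) = -31576599523/22024694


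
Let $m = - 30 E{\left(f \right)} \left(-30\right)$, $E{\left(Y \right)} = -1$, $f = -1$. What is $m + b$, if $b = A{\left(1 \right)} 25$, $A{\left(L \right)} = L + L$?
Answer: $-850$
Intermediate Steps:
$m = -900$ ($m = \left(-30\right) \left(-1\right) \left(-30\right) = 30 \left(-30\right) = -900$)
$A{\left(L \right)} = 2 L$
$b = 50$ ($b = 2 \cdot 1 \cdot 25 = 2 \cdot 25 = 50$)
$m + b = -900 + 50 = -850$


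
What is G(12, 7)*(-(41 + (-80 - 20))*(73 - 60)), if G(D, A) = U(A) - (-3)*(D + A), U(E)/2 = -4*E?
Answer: 767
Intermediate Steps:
U(E) = -8*E (U(E) = 2*(-4*E) = -8*E)
G(D, A) = -5*A + 3*D (G(D, A) = -8*A - (-3)*(D + A) = -8*A - (-3)*(A + D) = -8*A - (-3*A - 3*D) = -8*A + (3*A + 3*D) = -5*A + 3*D)
G(12, 7)*(-(41 + (-80 - 20))*(73 - 60)) = (-5*7 + 3*12)*(-(41 + (-80 - 20))*(73 - 60)) = (-35 + 36)*(-(41 - 100)*13) = 1*(-(-59)*13) = 1*(-1*(-767)) = 1*767 = 767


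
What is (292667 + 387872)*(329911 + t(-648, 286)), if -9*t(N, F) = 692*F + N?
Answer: 1886409872965/9 ≈ 2.0960e+11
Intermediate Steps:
t(N, F) = -692*F/9 - N/9 (t(N, F) = -(692*F + N)/9 = -(N + 692*F)/9 = -692*F/9 - N/9)
(292667 + 387872)*(329911 + t(-648, 286)) = (292667 + 387872)*(329911 + (-692/9*286 - ⅑*(-648))) = 680539*(329911 + (-197912/9 + 72)) = 680539*(329911 - 197264/9) = 680539*(2771935/9) = 1886409872965/9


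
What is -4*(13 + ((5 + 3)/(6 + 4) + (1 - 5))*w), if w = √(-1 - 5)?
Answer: -52 + 64*I*√6/5 ≈ -52.0 + 31.353*I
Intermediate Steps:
w = I*√6 (w = √(-6) = I*√6 ≈ 2.4495*I)
-4*(13 + ((5 + 3)/(6 + 4) + (1 - 5))*w) = -4*(13 + ((5 + 3)/(6 + 4) + (1 - 5))*(I*√6)) = -4*(13 + (8/10 - 4)*(I*√6)) = -4*(13 + (8*(⅒) - 4)*(I*√6)) = -4*(13 + (⅘ - 4)*(I*√6)) = -4*(13 - 16*I*√6/5) = -52 + 64*I*√6/5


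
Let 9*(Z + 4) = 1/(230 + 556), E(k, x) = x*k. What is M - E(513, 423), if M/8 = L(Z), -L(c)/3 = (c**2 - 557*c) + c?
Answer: -1129090353887/4170123 ≈ -2.7076e+5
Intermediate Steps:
E(k, x) = k*x
Z = -28295/7074 (Z = -4 + 1/(9*(230 + 556)) = -4 + (1/9)/786 = -4 + (1/9)*(1/786) = -4 + 1/7074 = -28295/7074 ≈ -3.9999)
L(c) = -3*c**2 + 1668*c (L(c) = -3*((c**2 - 557*c) + c) = -3*(c**2 - 556*c) = -3*c**2 + 1668*c)
M = -224177833010/4170123 (M = 8*(3*(-28295/7074)*(556 - 1*(-28295/7074))) = 8*(3*(-28295/7074)*(556 + 28295/7074)) = 8*(3*(-28295/7074)*(3961439/7074)) = 8*(-112088916505/16680492) = -224177833010/4170123 ≈ -53758.)
M - E(513, 423) = -224177833010/4170123 - 513*423 = -224177833010/4170123 - 1*216999 = -224177833010/4170123 - 216999 = -1129090353887/4170123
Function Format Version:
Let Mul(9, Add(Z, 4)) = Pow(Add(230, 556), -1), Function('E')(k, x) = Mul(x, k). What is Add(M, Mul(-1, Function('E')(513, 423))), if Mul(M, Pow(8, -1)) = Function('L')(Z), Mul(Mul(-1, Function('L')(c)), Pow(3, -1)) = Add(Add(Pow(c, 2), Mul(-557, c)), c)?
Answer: Rational(-1129090353887, 4170123) ≈ -2.7076e+5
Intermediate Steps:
Function('E')(k, x) = Mul(k, x)
Z = Rational(-28295, 7074) (Z = Add(-4, Mul(Rational(1, 9), Pow(Add(230, 556), -1))) = Add(-4, Mul(Rational(1, 9), Pow(786, -1))) = Add(-4, Mul(Rational(1, 9), Rational(1, 786))) = Add(-4, Rational(1, 7074)) = Rational(-28295, 7074) ≈ -3.9999)
Function('L')(c) = Add(Mul(-3, Pow(c, 2)), Mul(1668, c)) (Function('L')(c) = Mul(-3, Add(Add(Pow(c, 2), Mul(-557, c)), c)) = Mul(-3, Add(Pow(c, 2), Mul(-556, c))) = Add(Mul(-3, Pow(c, 2)), Mul(1668, c)))
M = Rational(-224177833010, 4170123) (M = Mul(8, Mul(3, Rational(-28295, 7074), Add(556, Mul(-1, Rational(-28295, 7074))))) = Mul(8, Mul(3, Rational(-28295, 7074), Add(556, Rational(28295, 7074)))) = Mul(8, Mul(3, Rational(-28295, 7074), Rational(3961439, 7074))) = Mul(8, Rational(-112088916505, 16680492)) = Rational(-224177833010, 4170123) ≈ -53758.)
Add(M, Mul(-1, Function('E')(513, 423))) = Add(Rational(-224177833010, 4170123), Mul(-1, Mul(513, 423))) = Add(Rational(-224177833010, 4170123), Mul(-1, 216999)) = Add(Rational(-224177833010, 4170123), -216999) = Rational(-1129090353887, 4170123)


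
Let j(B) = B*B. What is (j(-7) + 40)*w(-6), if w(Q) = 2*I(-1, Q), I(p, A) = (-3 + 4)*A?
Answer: -1068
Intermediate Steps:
I(p, A) = A (I(p, A) = 1*A = A)
j(B) = B²
w(Q) = 2*Q
(j(-7) + 40)*w(-6) = ((-7)² + 40)*(2*(-6)) = (49 + 40)*(-12) = 89*(-12) = -1068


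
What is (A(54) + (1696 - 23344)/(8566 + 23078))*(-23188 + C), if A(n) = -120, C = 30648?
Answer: -2374100240/2637 ≈ -9.0030e+5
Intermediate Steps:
(A(54) + (1696 - 23344)/(8566 + 23078))*(-23188 + C) = (-120 + (1696 - 23344)/(8566 + 23078))*(-23188 + 30648) = (-120 - 21648/31644)*7460 = (-120 - 21648*1/31644)*7460 = (-120 - 1804/2637)*7460 = -318244/2637*7460 = -2374100240/2637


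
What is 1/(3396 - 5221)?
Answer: -1/1825 ≈ -0.00054795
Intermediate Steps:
1/(3396 - 5221) = 1/(-1825) = -1/1825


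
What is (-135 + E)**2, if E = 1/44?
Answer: 35271721/1936 ≈ 18219.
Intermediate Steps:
E = 1/44 ≈ 0.022727
(-135 + E)**2 = (-135 + 1/44)**2 = (-5939/44)**2 = 35271721/1936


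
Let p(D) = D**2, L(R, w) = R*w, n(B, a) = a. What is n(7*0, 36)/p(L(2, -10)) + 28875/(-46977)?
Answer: -117367/223700 ≈ -0.52466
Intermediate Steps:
n(7*0, 36)/p(L(2, -10)) + 28875/(-46977) = 36/((2*(-10))**2) + 28875/(-46977) = 36/((-20)**2) + 28875*(-1/46977) = 36/400 - 1375/2237 = 36*(1/400) - 1375/2237 = 9/100 - 1375/2237 = -117367/223700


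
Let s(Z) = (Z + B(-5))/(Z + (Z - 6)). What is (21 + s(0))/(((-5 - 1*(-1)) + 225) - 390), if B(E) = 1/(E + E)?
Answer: -97/780 ≈ -0.12436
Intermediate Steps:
B(E) = 1/(2*E)
s(Z) = (-⅒ + Z)/(-6 + 2*Z) (s(Z) = (Z + (½)/(-5))/(Z + (Z - 6)) = (Z + (½)*(-⅕))/(Z + (-6 + Z)) = (Z - ⅒)/(-6 + 2*Z) = (-⅒ + Z)/(-6 + 2*Z))
(21 + s(0))/(((-5 - 1*(-1)) + 225) - 390) = (21 + (-1 + 10*0)/(20*(-3 + 0)))/(((-5 - 1*(-1)) + 225) - 390) = (21 + (1/20)*(-1 + 0)/(-3))/(((-5 + 1) + 225) - 390) = (21 + (1/20)*(-⅓)*(-1))/((-4 + 225) - 390) = (21 + 1/60)/(221 - 390) = (1261/60)/(-169) = (1261/60)*(-1/169) = -97/780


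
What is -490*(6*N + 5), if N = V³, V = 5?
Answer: -369950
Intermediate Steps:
N = 125 (N = 5³ = 125)
-490*(6*N + 5) = -490*(6*125 + 5) = -490*(750 + 5) = -490*755 = -369950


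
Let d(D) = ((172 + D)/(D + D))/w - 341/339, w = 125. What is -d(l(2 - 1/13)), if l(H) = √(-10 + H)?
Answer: 84911/84750 + 86*I*√1365/13125 ≈ 1.0019 + 0.24208*I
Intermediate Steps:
d(D) = -341/339 + (172 + D)/(250*D) (d(D) = ((172 + D)/(D + D))/125 - 341/339 = ((172 + D)/((2*D)))*(1/125) - 341*1/339 = ((172 + D)*(1/(2*D)))*(1/125) - 341/339 = ((172 + D)/(2*D))*(1/125) - 341/339 = (172 + D)/(250*D) - 341/339 = -341/339 + (172 + D)/(250*D))
-d(l(2 - 1/13)) = -(58308 - 84911*√(-10 + (2 - 1/13)))/(84750*(√(-10 + (2 - 1/13)))) = -(58308 - 84911*√(-10 + 25/13))/(84750*(√(-10 + 25/13))) = -(58308 - 84911*I*√1365/13)/(84750*(√(-105/13))) = -(58308 - 84911*I*√1365/13)/(84750*(I*√1365/13)) = -(-I*√1365/105)*(58308 - 84911*I*√1365/13)/84750 = -(-1)*I*√1365*(58308 - 84911*I*√1365/13)/8898750 = I*√1365*(58308 - 84911*I*√1365/13)/8898750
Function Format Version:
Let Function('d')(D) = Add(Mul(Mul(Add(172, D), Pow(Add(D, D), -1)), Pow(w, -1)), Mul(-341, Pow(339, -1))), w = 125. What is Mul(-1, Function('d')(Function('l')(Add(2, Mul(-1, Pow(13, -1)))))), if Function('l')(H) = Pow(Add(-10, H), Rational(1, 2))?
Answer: Add(Rational(84911, 84750), Mul(Rational(86, 13125), I, Pow(1365, Rational(1, 2)))) ≈ Add(1.0019, Mul(0.24208, I))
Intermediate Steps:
Function('d')(D) = Add(Rational(-341, 339), Mul(Rational(1, 250), Pow(D, -1), Add(172, D))) (Function('d')(D) = Add(Mul(Mul(Add(172, D), Pow(Add(D, D), -1)), Pow(125, -1)), Mul(-341, Pow(339, -1))) = Add(Mul(Mul(Add(172, D), Pow(Mul(2, D), -1)), Rational(1, 125)), Mul(-341, Rational(1, 339))) = Add(Mul(Mul(Add(172, D), Mul(Rational(1, 2), Pow(D, -1))), Rational(1, 125)), Rational(-341, 339)) = Add(Mul(Mul(Rational(1, 2), Pow(D, -1), Add(172, D)), Rational(1, 125)), Rational(-341, 339)) = Add(Mul(Rational(1, 250), Pow(D, -1), Add(172, D)), Rational(-341, 339)) = Add(Rational(-341, 339), Mul(Rational(1, 250), Pow(D, -1), Add(172, D))))
Mul(-1, Function('d')(Function('l')(Add(2, Mul(-1, Pow(13, -1)))))) = Mul(-1, Mul(Rational(1, 84750), Pow(Pow(Add(-10, Add(2, Mul(-1, Pow(13, -1)))), Rational(1, 2)), -1), Add(58308, Mul(-84911, Pow(Add(-10, Add(2, Mul(-1, Pow(13, -1)))), Rational(1, 2)))))) = Mul(-1, Mul(Rational(1, 84750), Pow(Pow(Add(-10, Add(2, Mul(-1, Rational(1, 13)))), Rational(1, 2)), -1), Add(58308, Mul(-84911, Pow(Add(-10, Add(2, Mul(-1, Rational(1, 13)))), Rational(1, 2)))))) = Mul(-1, Mul(Rational(1, 84750), Pow(Pow(Add(-10, Add(2, Rational(-1, 13))), Rational(1, 2)), -1), Add(58308, Mul(-84911, Pow(Add(-10, Add(2, Rational(-1, 13))), Rational(1, 2)))))) = Mul(-1, Mul(Rational(1, 84750), Pow(Pow(Add(-10, Rational(25, 13)), Rational(1, 2)), -1), Add(58308, Mul(-84911, Pow(Add(-10, Rational(25, 13)), Rational(1, 2)))))) = Mul(-1, Mul(Rational(1, 84750), Pow(Pow(Rational(-105, 13), Rational(1, 2)), -1), Add(58308, Mul(-84911, Pow(Rational(-105, 13), Rational(1, 2)))))) = Mul(-1, Mul(Rational(1, 84750), Pow(Mul(Rational(1, 13), I, Pow(1365, Rational(1, 2))), -1), Add(58308, Mul(-84911, Mul(Rational(1, 13), I, Pow(1365, Rational(1, 2))))))) = Mul(-1, Mul(Rational(1, 84750), Mul(Rational(-1, 105), I, Pow(1365, Rational(1, 2))), Add(58308, Mul(Rational(-84911, 13), I, Pow(1365, Rational(1, 2)))))) = Mul(-1, Mul(Rational(-1, 8898750), I, Pow(1365, Rational(1, 2)), Add(58308, Mul(Rational(-84911, 13), I, Pow(1365, Rational(1, 2)))))) = Mul(Rational(1, 8898750), I, Pow(1365, Rational(1, 2)), Add(58308, Mul(Rational(-84911, 13), I, Pow(1365, Rational(1, 2)))))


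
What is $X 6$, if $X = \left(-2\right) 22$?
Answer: $-264$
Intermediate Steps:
$X = -44$
$X 6 = \left(-44\right) 6 = -264$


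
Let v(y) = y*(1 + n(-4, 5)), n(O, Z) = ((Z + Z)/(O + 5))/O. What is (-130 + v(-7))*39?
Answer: -9321/2 ≈ -4660.5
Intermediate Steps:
n(O, Z) = 2*Z/(O*(5 + O)) (n(O, Z) = ((2*Z)/(5 + O))/O = (2*Z/(5 + O))/O = 2*Z/(O*(5 + O)))
v(y) = -3*y/2 (v(y) = y*(1 + 2*5/(-4*(5 - 4))) = y*(1 + 2*5*(-1/4)/1) = y*(1 + 2*5*(-1/4)*1) = y*(1 - 5/2) = y*(-3/2) = -3*y/2)
(-130 + v(-7))*39 = (-130 - 3/2*(-7))*39 = (-130 + 21/2)*39 = -239/2*39 = -9321/2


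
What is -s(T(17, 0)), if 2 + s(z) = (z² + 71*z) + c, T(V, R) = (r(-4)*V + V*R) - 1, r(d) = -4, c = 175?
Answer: -35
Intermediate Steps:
T(V, R) = -1 - 4*V + R*V (T(V, R) = (-4*V + V*R) - 1 = (-4*V + R*V) - 1 = -1 - 4*V + R*V)
s(z) = 173 + z² + 71*z (s(z) = -2 + ((z² + 71*z) + 175) = -2 + (175 + z² + 71*z) = 173 + z² + 71*z)
-s(T(17, 0)) = -(173 + (-1 - 4*17 + 0*17)² + 71*(-1 - 4*17 + 0*17)) = -(173 + (-1 - 68 + 0)² + 71*(-1 - 68 + 0)) = -(173 + (-69)² + 71*(-69)) = -(173 + 4761 - 4899) = -1*35 = -35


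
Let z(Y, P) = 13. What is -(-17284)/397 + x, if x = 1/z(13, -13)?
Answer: 225089/5161 ≈ 43.613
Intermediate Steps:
x = 1/13 ≈ 0.076923
-(-17284)/397 + x = -(-17284)/397 + 1/13 = -149*(-116/397) + 1/13 = 17284/397 + 1/13 = 225089/5161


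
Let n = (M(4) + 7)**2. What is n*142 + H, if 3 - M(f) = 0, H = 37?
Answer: 14237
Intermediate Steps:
M(f) = 3 (M(f) = 3 - 1*0 = 3 + 0 = 3)
n = 100 (n = (3 + 7)**2 = 10**2 = 100)
n*142 + H = 100*142 + 37 = 14200 + 37 = 14237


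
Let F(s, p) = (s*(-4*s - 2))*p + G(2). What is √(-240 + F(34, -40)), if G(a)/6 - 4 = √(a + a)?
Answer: 2*√46869 ≈ 432.98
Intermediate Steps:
G(a) = 24 + 6*√2*√a (G(a) = 24 + 6*√(a + a) = 24 + 6*√(2*a) = 24 + 6*(√2*√a) = 24 + 6*√2*√a)
F(s, p) = 36 + p*s*(-2 - 4*s) (F(s, p) = (s*(-4*s - 2))*p + (24 + 6*√2*√2) = (s*(-2 - 4*s))*p + (24 + 12) = p*s*(-2 - 4*s) + 36 = 36 + p*s*(-2 - 4*s))
√(-240 + F(34, -40)) = √(-240 + (36 - 4*(-40)*34² - 2*(-40)*34)) = √(-240 + (36 - 4*(-40)*1156 + 2720)) = √(-240 + (36 + 184960 + 2720)) = √(-240 + 187716) = √187476 = 2*√46869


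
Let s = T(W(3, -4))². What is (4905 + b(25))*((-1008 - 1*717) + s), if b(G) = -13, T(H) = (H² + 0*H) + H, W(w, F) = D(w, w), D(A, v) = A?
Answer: -7734252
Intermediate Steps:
W(w, F) = w
T(H) = H + H² (T(H) = (H² + 0) + H = H² + H = H + H²)
s = 144 (s = (3*(1 + 3))² = (3*4)² = 12² = 144)
(4905 + b(25))*((-1008 - 1*717) + s) = (4905 - 13)*((-1008 - 1*717) + 144) = 4892*((-1008 - 717) + 144) = 4892*(-1725 + 144) = 4892*(-1581) = -7734252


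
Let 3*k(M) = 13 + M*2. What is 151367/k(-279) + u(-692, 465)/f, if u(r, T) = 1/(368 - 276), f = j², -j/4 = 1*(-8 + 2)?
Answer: -24063719647/28880640 ≈ -833.21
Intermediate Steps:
j = 24 (j = -4*(-8 + 2) = -4*(-6) = 24)
k(M) = 13/3 + 2*M/3 (k(M) = (13 + M*2)/3 = (13 + 2*M)/3 = 13/3 + 2*M/3)
f = 576 (f = 24² = 576)
u(r, T) = 1/92
151367/k(-279) + u(-692, 465)/f = 151367/(13/3 + (⅔)*(-279)) + (1/92)/576 = 151367/(13/3 - 186) + (1/92)*(1/576) = 151367/(-545/3) + 1/52992 = 151367*(-3/545) + 1/52992 = -454101/545 + 1/52992 = -24063719647/28880640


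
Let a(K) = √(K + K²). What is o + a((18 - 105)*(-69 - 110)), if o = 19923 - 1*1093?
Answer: 18830 + √242533902 ≈ 34404.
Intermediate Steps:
o = 18830 (o = 19923 - 1093 = 18830)
o + a((18 - 105)*(-69 - 110)) = 18830 + √(((18 - 105)*(-69 - 110))*(1 + (18 - 105)*(-69 - 110))) = 18830 + √((-87*(-179))*(1 - 87*(-179))) = 18830 + √(15573*(1 + 15573)) = 18830 + √(15573*15574) = 18830 + √242533902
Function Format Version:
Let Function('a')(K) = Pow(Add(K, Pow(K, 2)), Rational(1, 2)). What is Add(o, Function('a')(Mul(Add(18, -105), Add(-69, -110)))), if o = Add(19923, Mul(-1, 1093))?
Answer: Add(18830, Pow(242533902, Rational(1, 2))) ≈ 34404.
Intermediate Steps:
o = 18830 (o = Add(19923, -1093) = 18830)
Add(o, Function('a')(Mul(Add(18, -105), Add(-69, -110)))) = Add(18830, Pow(Mul(Mul(Add(18, -105), Add(-69, -110)), Add(1, Mul(Add(18, -105), Add(-69, -110)))), Rational(1, 2))) = Add(18830, Pow(Mul(Mul(-87, -179), Add(1, Mul(-87, -179))), Rational(1, 2))) = Add(18830, Pow(Mul(15573, Add(1, 15573)), Rational(1, 2))) = Add(18830, Pow(Mul(15573, 15574), Rational(1, 2))) = Add(18830, Pow(242533902, Rational(1, 2)))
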